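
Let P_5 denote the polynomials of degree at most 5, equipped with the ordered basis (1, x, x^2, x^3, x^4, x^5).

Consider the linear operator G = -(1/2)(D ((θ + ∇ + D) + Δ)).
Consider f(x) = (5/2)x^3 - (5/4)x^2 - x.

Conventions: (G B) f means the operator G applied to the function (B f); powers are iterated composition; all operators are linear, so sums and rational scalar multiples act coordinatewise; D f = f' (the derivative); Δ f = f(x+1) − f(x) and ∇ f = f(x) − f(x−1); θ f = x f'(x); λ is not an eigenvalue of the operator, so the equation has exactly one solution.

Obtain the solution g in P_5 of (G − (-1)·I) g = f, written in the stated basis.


write g with unknown coordinates in the stated basis and equate coefficients in (G − (-1)·I) g = f
solving from the highest basis element down gives g = (5/2)x^3 + 10x^2 + (83/2)x + 203/4
check: G g = -(45/4)x^2 - (85/2)x - 203/4
so G g − (-1)·g = (5/2)x^3 - (5/4)x^2 - x = f ✓

g(x) = (5/2)x^3 + 10x^2 + (83/2)x + 203/4


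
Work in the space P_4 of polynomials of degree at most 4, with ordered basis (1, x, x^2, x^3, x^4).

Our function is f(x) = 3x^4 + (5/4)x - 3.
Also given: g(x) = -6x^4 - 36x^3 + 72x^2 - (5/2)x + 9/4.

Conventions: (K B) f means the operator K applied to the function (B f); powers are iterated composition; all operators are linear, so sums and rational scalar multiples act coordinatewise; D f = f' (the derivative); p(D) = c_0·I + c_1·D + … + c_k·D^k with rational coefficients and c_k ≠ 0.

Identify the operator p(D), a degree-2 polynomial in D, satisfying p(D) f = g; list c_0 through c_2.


D^0 f = 3x^4 + (5/4)x - 3
D^1 f = 12x^3 + 5/4
D^2 f = 36x^2
matching coefficients of g against c_0 f + c_1 Df + … from the top degree down determines the c_i
solution: c_0 = -2, c_1 = -3, c_2 = 2

c_0 = -2, c_1 = -3, c_2 = 2


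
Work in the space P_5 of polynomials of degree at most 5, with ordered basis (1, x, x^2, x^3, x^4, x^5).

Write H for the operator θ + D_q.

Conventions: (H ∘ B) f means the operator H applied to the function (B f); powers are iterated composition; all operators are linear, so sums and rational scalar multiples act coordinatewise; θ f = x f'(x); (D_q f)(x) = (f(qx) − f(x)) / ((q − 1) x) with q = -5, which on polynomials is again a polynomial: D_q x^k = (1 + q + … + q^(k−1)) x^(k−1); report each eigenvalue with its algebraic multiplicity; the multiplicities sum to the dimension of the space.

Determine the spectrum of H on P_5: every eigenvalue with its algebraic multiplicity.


λ = 0 (multiplicity 1), λ = 1 (multiplicity 1), λ = 2 (multiplicity 1), λ = 3 (multiplicity 1), λ = 4 (multiplicity 1), λ = 5 (multiplicity 1)

image of 1: 0
image of x: x + 1
image of x^2: 2x^2 - 4x
image of x^3: 3x^3 + 21x^2
image of x^4: 4x^4 - 104x^3
image of x^5: 5x^5 + 521x^4
the matrix is upper triangular; its diagonal is (0, 1, 2, 3, 4, 5)
for a triangular matrix the eigenvalues are the diagonal entries, with algebraic multiplicity their repetition count


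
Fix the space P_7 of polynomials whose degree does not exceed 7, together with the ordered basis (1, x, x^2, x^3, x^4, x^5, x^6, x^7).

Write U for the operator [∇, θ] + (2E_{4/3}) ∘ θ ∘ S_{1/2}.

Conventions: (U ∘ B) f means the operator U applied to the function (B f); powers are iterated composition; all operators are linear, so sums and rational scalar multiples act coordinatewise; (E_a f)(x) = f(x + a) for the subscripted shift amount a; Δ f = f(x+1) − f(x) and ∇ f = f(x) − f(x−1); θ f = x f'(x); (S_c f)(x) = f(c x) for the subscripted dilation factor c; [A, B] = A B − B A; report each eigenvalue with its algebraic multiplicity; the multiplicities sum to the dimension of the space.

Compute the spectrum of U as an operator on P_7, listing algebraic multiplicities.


λ = 0 (multiplicity 1), λ = 7/64 (multiplicity 1), λ = 3/16 (multiplicity 1), λ = 5/16 (multiplicity 1), λ = 1/2 (multiplicity 1), λ = 3/4 (multiplicity 1), λ = 1 (multiplicity 2)

image of 1: 0
image of x: x + 7/3
image of x^2: x^2 + (14/3)x - 2/9
image of x^3: (3/4)x^3 + 6x^2 - 2x + 43/9
image of x^4: (1/2)x^4 + (20/3)x^3 - (20/3)x^2 + (452/27)x - 196/81
image of x^5: (5/16)x^5 + (85/12)x^4 - (130/9)x^3 + (1010/27)x^2 - (1220/81)x + 1535/243
image of x^6: (3/16)x^6 + (15/2)x^5 - 25x^4 + (620/9)x^3 - (460/9)x^2 + (938/27)x - 1202/243
image of x^7: (7/64)x^7 + (385/48)x^6 - (455/12)x^5 + (3080/27)x^4 - (10360/81)x^3 + (9289/81)x^2 - (27482/729)x + 17101/2187
the matrix is upper triangular; its diagonal is (0, 1, 1, 3/4, 1/2, 5/16, 3/16, 7/64)
for a triangular matrix the eigenvalues are the diagonal entries, with algebraic multiplicity their repetition count


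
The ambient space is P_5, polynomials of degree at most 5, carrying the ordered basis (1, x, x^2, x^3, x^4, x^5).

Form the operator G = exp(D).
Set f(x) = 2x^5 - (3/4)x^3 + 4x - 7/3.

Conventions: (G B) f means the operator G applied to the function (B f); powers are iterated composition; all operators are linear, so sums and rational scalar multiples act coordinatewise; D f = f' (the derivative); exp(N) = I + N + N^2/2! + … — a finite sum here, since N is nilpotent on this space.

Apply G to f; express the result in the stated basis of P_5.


order-1 term: 10x^4 - (9/4)x^2 + 4
order-2 term: 20x^3 - (9/4)x
order-3 term: 20x^2 - 3/4
order-4 term: 10x
order-5 term: 2
the series for exp(D) f terminates at order 5
exp(D) f = 2x^5 + 10x^4 + (77/4)x^3 + (71/4)x^2 + (47/4)x + 35/12

the image equals g(x) = 2x^5 + 10x^4 + (77/4)x^3 + (71/4)x^2 + (47/4)x + 35/12


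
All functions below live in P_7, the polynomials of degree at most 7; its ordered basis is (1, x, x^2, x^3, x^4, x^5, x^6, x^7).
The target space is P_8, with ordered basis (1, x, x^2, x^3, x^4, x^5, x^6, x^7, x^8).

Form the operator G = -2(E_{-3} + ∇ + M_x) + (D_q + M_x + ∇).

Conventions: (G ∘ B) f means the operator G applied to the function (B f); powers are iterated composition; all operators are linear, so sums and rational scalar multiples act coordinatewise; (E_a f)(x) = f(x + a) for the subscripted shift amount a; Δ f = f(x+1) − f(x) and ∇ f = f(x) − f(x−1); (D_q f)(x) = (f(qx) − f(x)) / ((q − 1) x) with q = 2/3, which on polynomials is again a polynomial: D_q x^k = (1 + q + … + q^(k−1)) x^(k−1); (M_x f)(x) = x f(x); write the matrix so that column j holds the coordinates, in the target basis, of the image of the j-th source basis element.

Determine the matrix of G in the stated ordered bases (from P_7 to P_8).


the matrix is [[-2, 6, -17, 53, -161, 485, -1457, 4373]; [-1, -2, 35/3, -51, 212, -805, 2910, -10199]; [0, -1, -2, 154/9, -102, 530, -2415, 10185]; [0, 0, -1, -2, 605/27, -170, 1060, -5635]; [0, 0, 0, -1, -2, 2236/81, -255, 1855]; [0, 0, 0, 0, -1, -2, 7955/243, -357]; [0, 0, 0, 0, 0, -1, -2, 27574/729]; [0, 0, 0, 0, 0, 0, -1, -2]; [0, 0, 0, 0, 0, 0, 0, -1]] (rows listed top to bottom)

image of 1: -x - 2
image of x: -x^2 - 2x + 6
image of x^2: -x^3 - 2x^2 + (35/3)x - 17
image of x^3: -x^4 - 2x^3 + (154/9)x^2 - 51x + 53
image of x^4: -x^5 - 2x^4 + (605/27)x^3 - 102x^2 + 212x - 161
image of x^5: -x^6 - 2x^5 + (2236/81)x^4 - 170x^3 + 530x^2 - 805x + 485
image of x^6: -x^7 - 2x^6 + (7955/243)x^5 - 255x^4 + 1060x^3 - 2415x^2 + 2910x - 1457
image of x^7: -x^8 - 2x^7 + (27574/729)x^6 - 357x^5 + 1855x^4 - 5635x^3 + 10185x^2 - 10199x + 4373
each image's coordinates form column j of the matrix


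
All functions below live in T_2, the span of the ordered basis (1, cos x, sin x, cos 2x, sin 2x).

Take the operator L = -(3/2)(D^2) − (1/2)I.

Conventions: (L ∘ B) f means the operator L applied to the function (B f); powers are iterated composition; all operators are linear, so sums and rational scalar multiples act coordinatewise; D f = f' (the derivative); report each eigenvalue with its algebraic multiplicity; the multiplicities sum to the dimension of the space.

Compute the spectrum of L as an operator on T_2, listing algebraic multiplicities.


image of 1: -1/2
image of cos x: cos x
image of sin x: sin x
image of cos 2x: (11/2)cos 2x
image of sin 2x: (11/2)sin 2x
the matrix is diagonal; its diagonal is (-1/2, 1, 1, 11/2, 11/2)
for a triangular matrix the eigenvalues are the diagonal entries, with algebraic multiplicity their repetition count

λ = -1/2 (multiplicity 1), λ = 1 (multiplicity 2), λ = 11/2 (multiplicity 2)


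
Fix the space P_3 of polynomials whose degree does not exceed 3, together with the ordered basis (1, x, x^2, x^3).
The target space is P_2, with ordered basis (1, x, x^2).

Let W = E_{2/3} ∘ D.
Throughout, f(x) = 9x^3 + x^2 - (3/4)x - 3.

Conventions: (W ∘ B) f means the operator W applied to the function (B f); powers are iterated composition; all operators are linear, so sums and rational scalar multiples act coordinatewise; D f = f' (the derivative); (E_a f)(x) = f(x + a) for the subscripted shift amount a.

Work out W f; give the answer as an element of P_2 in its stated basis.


the result is g(x) = 27x^2 + 38x + 151/12

D f = 27x^2 + 2x - 3/4
E_{2/3} D f = 27x^2 + 38x + 151/12


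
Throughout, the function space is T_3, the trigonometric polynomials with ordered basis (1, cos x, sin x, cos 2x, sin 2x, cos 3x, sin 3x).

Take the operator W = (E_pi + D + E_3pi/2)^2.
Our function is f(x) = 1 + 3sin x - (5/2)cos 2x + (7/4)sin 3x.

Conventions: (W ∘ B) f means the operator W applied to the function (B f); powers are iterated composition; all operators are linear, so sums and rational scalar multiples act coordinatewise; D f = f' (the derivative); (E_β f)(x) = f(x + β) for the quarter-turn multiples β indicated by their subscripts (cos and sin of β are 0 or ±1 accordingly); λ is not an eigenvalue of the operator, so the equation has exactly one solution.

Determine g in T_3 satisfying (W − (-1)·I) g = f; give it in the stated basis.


write g with unknown coordinates in the stated basis and equate coefficients in (W − (-1)·I) g = f
solving from the highest basis element down gives g = 1/5 + (3/2)sin x + (5/6)cos 2x + (7/130)cos 3x - (49/520)sin 3x
check: W g = 4/5 + (3/2)sin x - (10/3)cos 2x - (7/130)cos 3x + (959/520)sin 3x
so W g − (-1)·g = 1 + 3sin x - (5/2)cos 2x + (7/4)sin 3x = f ✓

g(x) = 1/5 + (3/2)sin x + (5/6)cos 2x + (7/130)cos 3x - (49/520)sin 3x


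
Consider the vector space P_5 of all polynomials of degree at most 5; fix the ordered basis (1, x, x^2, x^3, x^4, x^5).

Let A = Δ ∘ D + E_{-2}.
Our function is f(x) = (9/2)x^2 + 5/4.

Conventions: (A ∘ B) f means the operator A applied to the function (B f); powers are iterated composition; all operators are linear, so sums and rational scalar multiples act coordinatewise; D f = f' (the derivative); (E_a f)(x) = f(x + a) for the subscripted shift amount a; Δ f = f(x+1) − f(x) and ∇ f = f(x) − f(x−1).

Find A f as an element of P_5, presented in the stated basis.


D f = 9x
Δ D f = 9
E_{-2} f = (9/2)x^2 - 18x + 77/4
(Δ ∘ D + E_{-2}) f = (9/2)x^2 - 18x + 113/4

the image equals g(x) = (9/2)x^2 - 18x + 113/4


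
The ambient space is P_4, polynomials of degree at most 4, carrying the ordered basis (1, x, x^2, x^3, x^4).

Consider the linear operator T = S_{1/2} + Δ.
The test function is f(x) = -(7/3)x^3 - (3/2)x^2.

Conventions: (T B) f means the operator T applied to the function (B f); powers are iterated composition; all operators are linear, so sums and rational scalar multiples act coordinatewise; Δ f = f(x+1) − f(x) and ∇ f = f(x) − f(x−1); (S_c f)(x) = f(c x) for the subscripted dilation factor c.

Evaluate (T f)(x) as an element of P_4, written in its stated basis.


the image equals g(x) = -(7/24)x^3 - (59/8)x^2 - 10x - 23/6

S_{1/2} f = -(7/24)x^3 - (3/8)x^2
Δ f = -7x^2 - 10x - 23/6
(S_{1/2} + Δ) f = -(7/24)x^3 - (59/8)x^2 - 10x - 23/6


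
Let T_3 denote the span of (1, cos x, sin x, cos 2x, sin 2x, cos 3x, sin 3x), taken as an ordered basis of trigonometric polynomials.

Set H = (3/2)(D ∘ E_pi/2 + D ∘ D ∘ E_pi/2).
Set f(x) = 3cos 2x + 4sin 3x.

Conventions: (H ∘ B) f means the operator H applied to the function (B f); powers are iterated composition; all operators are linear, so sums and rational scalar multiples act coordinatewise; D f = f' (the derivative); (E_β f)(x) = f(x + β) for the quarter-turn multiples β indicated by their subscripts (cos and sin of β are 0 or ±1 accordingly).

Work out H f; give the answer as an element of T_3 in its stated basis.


E_pi/2 f = -3cos 2x - 4cos 3x
D E_pi/2 f = 6sin 2x + 12sin 3x
E_pi/2 f = -3cos 2x - 4cos 3x
D E_pi/2 f = 6sin 2x + 12sin 3x
D D E_pi/2 f = 12cos 2x + 36cos 3x
(D ∘ E_pi/2 + D ∘ D ∘ E_pi/2) f = 12cos 2x + 6sin 2x + 36cos 3x + 12sin 3x
((3/2)(D ∘ E_pi/2 + D ∘ D ∘ E_pi/2)) f = 18cos 2x + 9sin 2x + 54cos 3x + 18sin 3x

the image equals g(x) = 18cos 2x + 9sin 2x + 54cos 3x + 18sin 3x


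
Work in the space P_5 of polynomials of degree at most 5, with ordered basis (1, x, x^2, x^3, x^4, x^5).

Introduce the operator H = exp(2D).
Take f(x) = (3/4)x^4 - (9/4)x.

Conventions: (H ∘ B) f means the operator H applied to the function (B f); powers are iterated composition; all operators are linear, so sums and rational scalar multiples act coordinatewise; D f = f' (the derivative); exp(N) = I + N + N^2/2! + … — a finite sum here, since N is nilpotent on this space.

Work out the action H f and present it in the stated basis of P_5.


g(x) = (3/4)x^4 + 6x^3 + 18x^2 + (87/4)x + 15/2

order-1 term: 6x^3 - 9/2
order-2 term: 18x^2
order-3 term: 24x
order-4 term: 12
the series for exp(2D) f terminates at order 4
exp(2D) f = (3/4)x^4 + 6x^3 + 18x^2 + (87/4)x + 15/2


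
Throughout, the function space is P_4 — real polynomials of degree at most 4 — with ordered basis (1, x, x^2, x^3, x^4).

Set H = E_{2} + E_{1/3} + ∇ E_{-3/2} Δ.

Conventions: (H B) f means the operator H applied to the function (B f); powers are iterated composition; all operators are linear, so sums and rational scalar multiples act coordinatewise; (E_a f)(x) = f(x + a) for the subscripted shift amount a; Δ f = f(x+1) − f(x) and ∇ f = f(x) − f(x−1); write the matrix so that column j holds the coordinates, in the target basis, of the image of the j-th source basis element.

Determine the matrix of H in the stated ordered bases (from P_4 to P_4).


image of 1: 2
image of x: 2x + 7/3
image of x^2: 2x^2 + (14/3)x + 55/9
image of x^3: 2x^3 + 7x^2 + (55/3)x - 26/27
image of x^4: 2x^4 + (28/3)x^3 + (110/3)x^2 - (104/27)x + 3646/81
each image's coordinates form column j of the matrix

the matrix is [[2, 7/3, 55/9, -26/27, 3646/81]; [0, 2, 14/3, 55/3, -104/27]; [0, 0, 2, 7, 110/3]; [0, 0, 0, 2, 28/3]; [0, 0, 0, 0, 2]] (rows listed top to bottom)


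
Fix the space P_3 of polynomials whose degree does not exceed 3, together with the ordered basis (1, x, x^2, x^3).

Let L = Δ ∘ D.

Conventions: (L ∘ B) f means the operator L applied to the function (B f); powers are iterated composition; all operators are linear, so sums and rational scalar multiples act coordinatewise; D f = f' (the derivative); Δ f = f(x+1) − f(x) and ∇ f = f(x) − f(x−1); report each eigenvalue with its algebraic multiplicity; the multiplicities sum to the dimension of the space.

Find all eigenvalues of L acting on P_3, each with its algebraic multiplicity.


λ = 0 (multiplicity 4)

image of 1: 0
image of x: 0
image of x^2: 2
image of x^3: 6x + 3
the matrix is upper triangular; its diagonal is (0, 0, 0, 0)
for a triangular matrix the eigenvalues are the diagonal entries, with algebraic multiplicity their repetition count


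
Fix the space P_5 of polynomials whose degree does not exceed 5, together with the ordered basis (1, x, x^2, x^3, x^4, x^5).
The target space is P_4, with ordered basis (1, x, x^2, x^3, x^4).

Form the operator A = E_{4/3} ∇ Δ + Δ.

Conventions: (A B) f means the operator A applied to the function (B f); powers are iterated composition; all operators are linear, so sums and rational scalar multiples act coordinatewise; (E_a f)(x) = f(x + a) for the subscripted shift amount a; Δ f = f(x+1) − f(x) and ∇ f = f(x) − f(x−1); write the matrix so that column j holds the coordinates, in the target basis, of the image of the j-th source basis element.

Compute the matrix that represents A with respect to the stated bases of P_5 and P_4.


image of 1: 0
image of x: 1
image of x^2: 2x + 3
image of x^3: 3x^2 + 9x + 9
image of x^4: 4x^3 + 18x^2 + 36x + 73/3
image of x^5: 5x^4 + 30x^3 + 90x^2 + (365/3)x + 1667/27
each image's coordinates form column j of the matrix

the matrix is [[0, 1, 3, 9, 73/3, 1667/27]; [0, 0, 2, 9, 36, 365/3]; [0, 0, 0, 3, 18, 90]; [0, 0, 0, 0, 4, 30]; [0, 0, 0, 0, 0, 5]] (rows listed top to bottom)


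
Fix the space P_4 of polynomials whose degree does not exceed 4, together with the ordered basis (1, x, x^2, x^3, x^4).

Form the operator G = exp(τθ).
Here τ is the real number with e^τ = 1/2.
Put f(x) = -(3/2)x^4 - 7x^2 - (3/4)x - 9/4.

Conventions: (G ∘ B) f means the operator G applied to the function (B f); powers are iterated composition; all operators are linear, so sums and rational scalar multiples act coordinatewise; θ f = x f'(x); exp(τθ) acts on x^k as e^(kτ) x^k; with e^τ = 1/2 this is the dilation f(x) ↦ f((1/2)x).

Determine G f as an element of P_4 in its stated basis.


the image equals g(x) = -(3/32)x^4 - (7/4)x^2 - (3/8)x - 9/4

exp(τθ) x^k = e^(kτ) x^k; with e^τ = 1/2 this sends x^k to (1/2)^k x^k
x ↦ 1/2 x
x^2 ↦ 1/4 x^2
x^4 ↦ 1/16 x^4
applying this coordinatewise to f: exp(τθ) f = -(3/32)x^4 - (7/4)x^2 - (3/8)x - 9/4


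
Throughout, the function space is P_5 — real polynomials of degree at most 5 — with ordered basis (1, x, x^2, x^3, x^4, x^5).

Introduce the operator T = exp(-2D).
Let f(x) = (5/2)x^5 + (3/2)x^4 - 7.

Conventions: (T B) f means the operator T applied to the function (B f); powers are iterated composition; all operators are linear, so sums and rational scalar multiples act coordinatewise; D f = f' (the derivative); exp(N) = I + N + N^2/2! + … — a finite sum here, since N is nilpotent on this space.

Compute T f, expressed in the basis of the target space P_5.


the result is g(x) = (5/2)x^5 - (47/2)x^4 + 88x^3 - 164x^2 + 152x - 63

order-1 term: -25x^4 - 12x^3
order-2 term: 100x^3 + 36x^2
order-3 term: -200x^2 - 48x
order-4 term: 200x + 24
order-5 term: -80
the series for exp(-2D) f terminates at order 5
exp(-2D) f = (5/2)x^5 - (47/2)x^4 + 88x^3 - 164x^2 + 152x - 63


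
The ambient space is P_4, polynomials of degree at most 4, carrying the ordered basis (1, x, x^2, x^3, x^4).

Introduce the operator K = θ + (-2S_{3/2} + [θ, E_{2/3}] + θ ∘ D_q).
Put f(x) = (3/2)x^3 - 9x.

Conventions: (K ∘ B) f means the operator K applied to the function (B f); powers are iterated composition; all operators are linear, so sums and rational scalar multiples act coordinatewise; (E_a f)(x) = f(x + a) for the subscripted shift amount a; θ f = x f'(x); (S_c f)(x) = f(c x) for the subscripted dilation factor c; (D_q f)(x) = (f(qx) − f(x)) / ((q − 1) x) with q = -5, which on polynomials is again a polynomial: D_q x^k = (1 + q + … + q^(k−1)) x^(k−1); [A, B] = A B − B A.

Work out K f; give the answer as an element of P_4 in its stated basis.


g(x) = -(45/8)x^3 + 60x^2 + 14x + 14/3

θ f = (9/2)x^3 - 9x
S_{3/2} f = (81/16)x^3 - (27/2)x
(-2S_{3/2}) f = -(81/8)x^3 + 27x
E_{2/3} f = (3/2)x^3 + 3x^2 - 7x - 50/9
θ E_{2/3} f = (9/2)x^3 + 6x^2 - 7x
θ f = (9/2)x^3 - 9x
E_{2/3} θ f = (9/2)x^3 + 9x^2 - 3x - 14/3
[θ, E_{2/3}] f = -3x^2 - 4x + 14/3
D_q f = (63/2)x^2 - 9
θ D_q f = 63x^2
(-2S_{3/2} + [θ, E_{2/3}] + θ ∘ D_q) f = -(81/8)x^3 + 60x^2 + 23x + 14/3
(θ + (-2S_{3/2} + [θ, E_{2/3}] + θ ∘ D_q)) f = -(45/8)x^3 + 60x^2 + 14x + 14/3


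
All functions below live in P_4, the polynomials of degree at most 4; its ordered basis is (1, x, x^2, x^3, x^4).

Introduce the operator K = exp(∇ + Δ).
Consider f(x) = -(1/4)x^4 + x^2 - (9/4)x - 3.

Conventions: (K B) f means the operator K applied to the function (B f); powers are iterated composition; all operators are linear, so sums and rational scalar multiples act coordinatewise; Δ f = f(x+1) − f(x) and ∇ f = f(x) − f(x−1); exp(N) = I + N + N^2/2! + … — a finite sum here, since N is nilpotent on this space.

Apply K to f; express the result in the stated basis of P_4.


order-1 term: -2x^3 + 2x - 9/2
order-2 term: -6x^2
order-3 term: -8x
order-4 term: -4
the series for exp(∇ + Δ) f terminates at order 4
exp(∇ + Δ) f = -(1/4)x^4 - 2x^3 - 5x^2 - (33/4)x - 23/2

the result is g(x) = -(1/4)x^4 - 2x^3 - 5x^2 - (33/4)x - 23/2


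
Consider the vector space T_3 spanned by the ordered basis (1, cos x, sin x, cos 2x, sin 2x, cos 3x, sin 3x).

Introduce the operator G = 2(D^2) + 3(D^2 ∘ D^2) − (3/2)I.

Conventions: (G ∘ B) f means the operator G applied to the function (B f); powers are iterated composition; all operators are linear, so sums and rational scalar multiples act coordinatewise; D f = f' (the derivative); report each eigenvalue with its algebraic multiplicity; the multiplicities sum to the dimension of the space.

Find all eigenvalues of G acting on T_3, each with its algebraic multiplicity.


λ = -3/2 (multiplicity 1), λ = -1/2 (multiplicity 2), λ = 77/2 (multiplicity 2), λ = 447/2 (multiplicity 2)

image of 1: -3/2
image of cos x: -(1/2)cos x
image of sin x: -(1/2)sin x
image of cos 2x: (77/2)cos 2x
image of sin 2x: (77/2)sin 2x
image of cos 3x: (447/2)cos 3x
image of sin 3x: (447/2)sin 3x
the matrix is diagonal; its diagonal is (-3/2, -1/2, -1/2, 77/2, 77/2, 447/2, 447/2)
for a triangular matrix the eigenvalues are the diagonal entries, with algebraic multiplicity their repetition count


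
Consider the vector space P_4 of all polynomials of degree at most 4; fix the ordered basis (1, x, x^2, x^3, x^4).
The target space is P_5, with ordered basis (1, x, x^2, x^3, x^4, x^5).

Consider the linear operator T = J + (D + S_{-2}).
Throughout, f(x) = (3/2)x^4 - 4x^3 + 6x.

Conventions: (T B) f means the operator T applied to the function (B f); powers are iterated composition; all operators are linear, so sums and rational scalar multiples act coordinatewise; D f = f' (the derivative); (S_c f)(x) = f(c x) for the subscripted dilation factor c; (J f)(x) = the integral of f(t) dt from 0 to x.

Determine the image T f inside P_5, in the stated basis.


g(x) = (3/10)x^5 + 23x^4 + 38x^3 - 9x^2 - 12x + 6

J f = (3/10)x^5 - x^4 + 3x^2
D f = 6x^3 - 12x^2 + 6
S_{-2} f = 24x^4 + 32x^3 - 12x
(D + S_{-2}) f = 24x^4 + 38x^3 - 12x^2 - 12x + 6
(J + (D + S_{-2})) f = (3/10)x^5 + 23x^4 + 38x^3 - 9x^2 - 12x + 6


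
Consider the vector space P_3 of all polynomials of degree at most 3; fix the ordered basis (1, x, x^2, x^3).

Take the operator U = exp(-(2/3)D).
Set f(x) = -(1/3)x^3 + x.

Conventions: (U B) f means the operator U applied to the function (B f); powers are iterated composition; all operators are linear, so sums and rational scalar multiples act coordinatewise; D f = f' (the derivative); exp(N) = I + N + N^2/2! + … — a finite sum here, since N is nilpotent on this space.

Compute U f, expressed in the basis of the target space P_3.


order-1 term: (2/3)x^2 - 2/3
order-2 term: -(4/9)x
order-3 term: 8/81
the series for exp(-(2/3)D) f terminates at order 3
exp(-(2/3)D) f = -(1/3)x^3 + (2/3)x^2 + (5/9)x - 46/81

the result is g(x) = -(1/3)x^3 + (2/3)x^2 + (5/9)x - 46/81


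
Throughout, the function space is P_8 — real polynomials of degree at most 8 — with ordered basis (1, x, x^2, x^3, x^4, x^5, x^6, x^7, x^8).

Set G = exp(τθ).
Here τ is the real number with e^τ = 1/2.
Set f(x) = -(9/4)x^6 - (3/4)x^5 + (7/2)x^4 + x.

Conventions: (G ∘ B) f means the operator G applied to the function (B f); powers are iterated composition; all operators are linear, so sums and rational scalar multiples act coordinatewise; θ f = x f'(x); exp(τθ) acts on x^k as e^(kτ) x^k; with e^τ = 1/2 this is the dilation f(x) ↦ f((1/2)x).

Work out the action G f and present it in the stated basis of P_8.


g(x) = -(9/256)x^6 - (3/128)x^5 + (7/32)x^4 + (1/2)x

exp(τθ) x^k = e^(kτ) x^k; with e^τ = 1/2 this sends x^k to (1/2)^k x^k
x ↦ 1/2 x
x^4 ↦ 1/16 x^4
x^5 ↦ 1/32 x^5
x^6 ↦ 1/64 x^6
applying this coordinatewise to f: exp(τθ) f = -(9/256)x^6 - (3/128)x^5 + (7/32)x^4 + (1/2)x


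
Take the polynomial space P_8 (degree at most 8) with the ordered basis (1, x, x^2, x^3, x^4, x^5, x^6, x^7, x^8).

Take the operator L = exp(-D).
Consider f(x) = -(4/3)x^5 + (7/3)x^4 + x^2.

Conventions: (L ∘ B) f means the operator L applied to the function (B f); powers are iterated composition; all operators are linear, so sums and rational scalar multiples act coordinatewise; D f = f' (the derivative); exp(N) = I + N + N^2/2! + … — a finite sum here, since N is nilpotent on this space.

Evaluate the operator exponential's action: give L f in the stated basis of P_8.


the image equals g(x) = -(4/3)x^5 + 9x^4 - (68/3)x^3 + (85/3)x^2 - 18x + 14/3

order-1 term: (20/3)x^4 - (28/3)x^3 - 2x
order-2 term: -(40/3)x^3 + 14x^2 + 1
order-3 term: (40/3)x^2 - (28/3)x
order-4 term: -(20/3)x + 7/3
order-5 term: 4/3
the series for exp(-D) f terminates at order 5
exp(-D) f = -(4/3)x^5 + 9x^4 - (68/3)x^3 + (85/3)x^2 - 18x + 14/3


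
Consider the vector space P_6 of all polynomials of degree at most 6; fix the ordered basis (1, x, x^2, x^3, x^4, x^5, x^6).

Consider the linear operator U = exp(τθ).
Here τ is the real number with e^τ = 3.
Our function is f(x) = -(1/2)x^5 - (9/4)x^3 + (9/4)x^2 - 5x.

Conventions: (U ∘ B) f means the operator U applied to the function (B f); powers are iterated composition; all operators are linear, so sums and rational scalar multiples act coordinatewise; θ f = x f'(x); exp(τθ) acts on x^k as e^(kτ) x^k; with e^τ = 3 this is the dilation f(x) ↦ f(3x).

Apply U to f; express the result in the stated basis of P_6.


the result is g(x) = -(243/2)x^5 - (243/4)x^3 + (81/4)x^2 - 15x

exp(τθ) x^k = e^(kτ) x^k; with e^τ = 3 this sends x^k to 3^k x^k
x ↦ 3 x
x^2 ↦ 9 x^2
x^3 ↦ 27 x^3
x^5 ↦ 243 x^5
applying this coordinatewise to f: exp(τθ) f = -(243/2)x^5 - (243/4)x^3 + (81/4)x^2 - 15x


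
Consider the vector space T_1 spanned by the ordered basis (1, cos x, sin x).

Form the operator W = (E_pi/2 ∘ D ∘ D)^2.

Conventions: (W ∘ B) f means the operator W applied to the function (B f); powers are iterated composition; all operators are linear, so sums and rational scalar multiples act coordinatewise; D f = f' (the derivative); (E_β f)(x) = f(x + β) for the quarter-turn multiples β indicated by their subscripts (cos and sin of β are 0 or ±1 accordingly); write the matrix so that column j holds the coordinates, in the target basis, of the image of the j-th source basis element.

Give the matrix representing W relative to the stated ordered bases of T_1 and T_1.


the matrix is [[0, 0, 0]; [0, -1, 0]; [0, 0, -1]] (rows listed top to bottom)

image of 1: 0
image of cos x: -cos x
image of sin x: -sin x
each image's coordinates form column j of the matrix


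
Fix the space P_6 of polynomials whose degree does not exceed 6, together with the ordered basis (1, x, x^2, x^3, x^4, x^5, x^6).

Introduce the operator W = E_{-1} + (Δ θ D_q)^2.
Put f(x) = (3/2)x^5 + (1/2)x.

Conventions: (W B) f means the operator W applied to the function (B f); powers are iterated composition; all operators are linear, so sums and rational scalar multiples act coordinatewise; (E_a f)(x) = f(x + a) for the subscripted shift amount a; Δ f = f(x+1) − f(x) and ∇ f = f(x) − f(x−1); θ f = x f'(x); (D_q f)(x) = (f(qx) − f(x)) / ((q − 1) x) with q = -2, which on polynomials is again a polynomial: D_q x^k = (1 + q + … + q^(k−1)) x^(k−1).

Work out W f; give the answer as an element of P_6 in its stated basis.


g(x) = (3/2)x^5 - (15/2)x^4 + 15x^3 - 15x^2 + 3176x + 1186

E_{-1} f = (3/2)x^5 - (15/2)x^4 + 15x^3 - 15x^2 + 8x - 2
D_q f = (33/2)x^4 + 1/2
θ D_q f = 66x^4
Δ θ D_q f = 264x^3 + 396x^2 + 264x + 66
D_q (Δ θ D_q) f = 792x^2 - 396x + 264
θ D_q (Δ θ D_q) f = 1584x^2 - 396x
Δ θ D_q (Δ θ D_q) f = 3168x + 1188
(E_{-1} + (Δ θ D_q)^2) f = (3/2)x^5 - (15/2)x^4 + 15x^3 - 15x^2 + 3176x + 1186


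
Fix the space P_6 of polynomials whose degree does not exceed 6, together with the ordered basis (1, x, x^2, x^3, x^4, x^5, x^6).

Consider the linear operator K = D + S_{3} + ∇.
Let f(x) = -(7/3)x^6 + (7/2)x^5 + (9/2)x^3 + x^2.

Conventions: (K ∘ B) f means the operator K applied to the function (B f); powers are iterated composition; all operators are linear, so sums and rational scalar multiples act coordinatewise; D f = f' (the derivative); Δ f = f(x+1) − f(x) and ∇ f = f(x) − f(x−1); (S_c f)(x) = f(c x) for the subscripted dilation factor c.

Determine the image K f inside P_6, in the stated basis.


the image equals g(x) = -1701x^6 + (1645/2)x^5 + 70x^4 + (239/6)x^3 + 106x^2 - 41x + 28/3

D f = -14x^5 + (35/2)x^4 + (27/2)x^2 + 2x
S_{3} f = -1701x^6 + (1701/2)x^5 + (243/2)x^3 + 9x^2
∇ f = -14x^5 + (105/2)x^4 - (245/3)x^3 + (167/2)x^2 - 43x + 28/3
(D + S_{3} + ∇) f = -1701x^6 + (1645/2)x^5 + 70x^4 + (239/6)x^3 + 106x^2 - 41x + 28/3


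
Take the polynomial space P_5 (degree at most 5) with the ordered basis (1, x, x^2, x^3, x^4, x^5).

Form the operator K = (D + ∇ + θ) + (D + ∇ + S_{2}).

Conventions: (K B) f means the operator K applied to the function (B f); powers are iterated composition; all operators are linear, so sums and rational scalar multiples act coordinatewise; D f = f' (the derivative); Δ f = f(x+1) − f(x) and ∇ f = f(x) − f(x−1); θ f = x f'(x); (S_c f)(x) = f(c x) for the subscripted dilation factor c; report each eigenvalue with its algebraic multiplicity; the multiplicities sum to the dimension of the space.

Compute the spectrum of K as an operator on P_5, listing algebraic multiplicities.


image of 1: 1
image of x: 3x + 4
image of x^2: 6x^2 + 8x - 2
image of x^3: 11x^3 + 12x^2 - 6x + 2
image of x^4: 20x^4 + 16x^3 - 12x^2 + 8x - 2
image of x^5: 37x^5 + 20x^4 - 20x^3 + 20x^2 - 10x + 2
the matrix is upper triangular; its diagonal is (1, 3, 6, 11, 20, 37)
for a triangular matrix the eigenvalues are the diagonal entries, with algebraic multiplicity their repetition count

λ = 1 (multiplicity 1), λ = 3 (multiplicity 1), λ = 6 (multiplicity 1), λ = 11 (multiplicity 1), λ = 20 (multiplicity 1), λ = 37 (multiplicity 1)


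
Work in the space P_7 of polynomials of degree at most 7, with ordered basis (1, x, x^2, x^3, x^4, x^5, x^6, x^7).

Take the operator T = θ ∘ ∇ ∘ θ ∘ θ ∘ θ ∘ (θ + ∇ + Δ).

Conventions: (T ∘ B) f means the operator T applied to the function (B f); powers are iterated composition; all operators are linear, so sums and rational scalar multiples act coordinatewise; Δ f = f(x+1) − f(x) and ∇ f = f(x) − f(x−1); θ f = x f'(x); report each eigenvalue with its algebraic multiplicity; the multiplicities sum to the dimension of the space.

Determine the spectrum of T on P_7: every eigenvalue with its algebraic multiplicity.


image of 1: 0
image of x: 0
image of x^2: 32x
image of x^3: 486x^2 - 147x
image of x^4: 3072x^3 - 1776x^2 + 376x
image of x^5: 12500x^4 - 11070x^3 + 4820x^2 - 245x
image of x^6: 38880x^5 - 47760x^4 + 32760x^3 - 2400x^2 - 2964x
image of x^7: 100842x^6 - 161385x^5 + 154700x^4 - 16905x^3 - 43638x^2 + 19929x
the matrix is upper triangular; its diagonal is (0, 0, 0, 0, 0, 0, 0, 0)
for a triangular matrix the eigenvalues are the diagonal entries, with algebraic multiplicity their repetition count

λ = 0 (multiplicity 8)


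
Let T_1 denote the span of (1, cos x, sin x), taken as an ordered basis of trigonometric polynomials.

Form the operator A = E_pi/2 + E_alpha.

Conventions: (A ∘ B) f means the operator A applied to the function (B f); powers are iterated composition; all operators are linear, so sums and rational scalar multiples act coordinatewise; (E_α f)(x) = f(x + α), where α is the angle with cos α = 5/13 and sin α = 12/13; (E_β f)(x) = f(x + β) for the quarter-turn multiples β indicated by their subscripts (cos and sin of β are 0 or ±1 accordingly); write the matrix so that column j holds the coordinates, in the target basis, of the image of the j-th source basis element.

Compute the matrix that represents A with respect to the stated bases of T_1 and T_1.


the matrix is [[2, 0, 0]; [0, 5/13, 25/13]; [0, -25/13, 5/13]] (rows listed top to bottom)

image of 1: 2
image of cos x: (5/13)cos x - (25/13)sin x
image of sin x: (25/13)cos x + (5/13)sin x
each image's coordinates form column j of the matrix


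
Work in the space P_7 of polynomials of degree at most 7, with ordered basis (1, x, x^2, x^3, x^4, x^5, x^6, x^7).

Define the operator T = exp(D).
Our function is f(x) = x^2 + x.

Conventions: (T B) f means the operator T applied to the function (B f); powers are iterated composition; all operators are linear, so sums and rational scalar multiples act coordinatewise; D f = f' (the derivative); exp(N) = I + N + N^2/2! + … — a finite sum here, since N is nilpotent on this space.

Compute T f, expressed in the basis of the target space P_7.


order-1 term: 2x + 1
order-2 term: 1
the series for exp(D) f terminates at order 2
exp(D) f = x^2 + 3x + 2

g(x) = x^2 + 3x + 2


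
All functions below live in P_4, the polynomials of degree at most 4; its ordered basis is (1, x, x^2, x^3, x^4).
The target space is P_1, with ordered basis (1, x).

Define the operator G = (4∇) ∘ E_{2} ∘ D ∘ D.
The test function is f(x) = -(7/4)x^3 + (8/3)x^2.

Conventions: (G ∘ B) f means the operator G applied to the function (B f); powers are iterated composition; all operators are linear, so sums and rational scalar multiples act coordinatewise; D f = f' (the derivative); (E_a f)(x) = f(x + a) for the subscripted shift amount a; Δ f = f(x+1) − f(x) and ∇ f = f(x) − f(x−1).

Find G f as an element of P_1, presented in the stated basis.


the image equals g(x) = -42

D f = -(21/4)x^2 + (16/3)x
D D f = -(21/2)x + 16/3
E_{2} (D ∘ D) f = -(21/2)x - 47/3
∇ E_{2} (D ∘ D) f = -21/2
(4∇) E_{2} (D ∘ D) f = -42


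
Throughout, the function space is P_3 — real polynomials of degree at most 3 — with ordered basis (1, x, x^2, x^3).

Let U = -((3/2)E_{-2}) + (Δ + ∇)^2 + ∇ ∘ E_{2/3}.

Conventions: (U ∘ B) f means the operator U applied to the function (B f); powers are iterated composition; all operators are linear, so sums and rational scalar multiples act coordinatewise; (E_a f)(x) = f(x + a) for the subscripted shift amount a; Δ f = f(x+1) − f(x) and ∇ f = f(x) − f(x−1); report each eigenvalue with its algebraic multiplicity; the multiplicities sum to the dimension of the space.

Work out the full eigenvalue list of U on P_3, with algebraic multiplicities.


image of 1: -3/2
image of x: -(3/2)x + 4
image of x^2: -(3/2)x^2 + 8x + 7/3
image of x^3: -(3/2)x^3 + 12x^2 + 7x + 37/3
the matrix is upper triangular; its diagonal is (-3/2, -3/2, -3/2, -3/2)
for a triangular matrix the eigenvalues are the diagonal entries, with algebraic multiplicity their repetition count

λ = -3/2 (multiplicity 4)


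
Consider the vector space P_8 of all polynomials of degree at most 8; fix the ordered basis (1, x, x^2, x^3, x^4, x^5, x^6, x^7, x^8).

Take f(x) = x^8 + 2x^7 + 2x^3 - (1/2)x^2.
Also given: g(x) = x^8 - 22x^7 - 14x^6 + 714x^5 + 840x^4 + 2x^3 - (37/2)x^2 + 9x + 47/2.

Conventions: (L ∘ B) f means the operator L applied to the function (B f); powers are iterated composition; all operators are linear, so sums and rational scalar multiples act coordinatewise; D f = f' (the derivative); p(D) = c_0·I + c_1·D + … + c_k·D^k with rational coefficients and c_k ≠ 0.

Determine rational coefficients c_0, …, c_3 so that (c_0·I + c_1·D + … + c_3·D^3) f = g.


D^0 f = x^8 + 2x^7 + 2x^3 - (1/2)x^2
D^1 f = 8x^7 + 14x^6 + 6x^2 - x
D^2 f = 56x^6 + 84x^5 + 12x - 1
D^3 f = 336x^5 + 420x^4 + 12
matching coefficients of g against c_0 f + c_1 Df + … from the top degree down determines the c_i
solution: c_0 = 1, c_1 = -3, c_2 = 1/2, c_3 = 2

p(D) = I − 3·D + (1/2)·D^2 + 2·D^3, i.e. c_0 = 1, c_1 = -3, c_2 = 1/2, c_3 = 2


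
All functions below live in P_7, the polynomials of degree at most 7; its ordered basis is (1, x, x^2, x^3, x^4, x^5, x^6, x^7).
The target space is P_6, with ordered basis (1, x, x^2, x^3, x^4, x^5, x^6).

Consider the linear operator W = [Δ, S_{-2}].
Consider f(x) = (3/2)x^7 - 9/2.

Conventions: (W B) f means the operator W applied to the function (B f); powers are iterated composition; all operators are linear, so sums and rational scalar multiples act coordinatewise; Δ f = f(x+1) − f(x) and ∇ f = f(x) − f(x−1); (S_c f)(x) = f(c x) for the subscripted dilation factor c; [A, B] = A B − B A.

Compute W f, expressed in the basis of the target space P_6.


the image equals g(x) = -2016x^6 - 3024x^5 - 7560x^4 - 6300x^3 - 4158x^2 - 1323x - 387/2

S_{-2} f = -192x^7 - 9/2
Δ S_{-2} f = -1344x^6 - 4032x^5 - 6720x^4 - 6720x^3 - 4032x^2 - 1344x - 192
Δ f = (21/2)x^6 + (63/2)x^5 + (105/2)x^4 + (105/2)x^3 + (63/2)x^2 + (21/2)x + 3/2
S_{-2} Δ f = 672x^6 - 1008x^5 + 840x^4 - 420x^3 + 126x^2 - 21x + 3/2
[Δ, S_{-2}] f = -2016x^6 - 3024x^5 - 7560x^4 - 6300x^3 - 4158x^2 - 1323x - 387/2


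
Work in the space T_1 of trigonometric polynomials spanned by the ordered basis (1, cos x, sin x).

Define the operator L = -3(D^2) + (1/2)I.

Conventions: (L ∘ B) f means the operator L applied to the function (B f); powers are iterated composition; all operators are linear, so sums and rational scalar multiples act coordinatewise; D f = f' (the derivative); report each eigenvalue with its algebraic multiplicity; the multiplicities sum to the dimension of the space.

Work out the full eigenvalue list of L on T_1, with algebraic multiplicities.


image of 1: 1/2
image of cos x: (7/2)cos x
image of sin x: (7/2)sin x
the matrix is diagonal; its diagonal is (1/2, 7/2, 7/2)
for a triangular matrix the eigenvalues are the diagonal entries, with algebraic multiplicity their repetition count

λ = 1/2 (multiplicity 1), λ = 7/2 (multiplicity 2)


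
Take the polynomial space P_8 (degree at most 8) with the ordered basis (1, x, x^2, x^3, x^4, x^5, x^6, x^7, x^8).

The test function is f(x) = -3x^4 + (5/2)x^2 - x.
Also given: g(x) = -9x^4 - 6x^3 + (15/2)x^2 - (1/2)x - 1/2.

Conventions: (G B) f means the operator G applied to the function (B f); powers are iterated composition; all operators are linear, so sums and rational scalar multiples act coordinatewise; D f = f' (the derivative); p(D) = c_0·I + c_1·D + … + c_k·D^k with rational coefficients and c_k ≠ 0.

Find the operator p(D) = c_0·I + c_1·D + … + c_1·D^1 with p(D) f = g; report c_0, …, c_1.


D^0 f = -3x^4 + (5/2)x^2 - x
D^1 f = -12x^3 + 5x - 1
matching coefficients of g against c_0 f + c_1 Df + … from the top degree down determines the c_i
solution: c_0 = 3, c_1 = 1/2

c_0 = 3, c_1 = 1/2


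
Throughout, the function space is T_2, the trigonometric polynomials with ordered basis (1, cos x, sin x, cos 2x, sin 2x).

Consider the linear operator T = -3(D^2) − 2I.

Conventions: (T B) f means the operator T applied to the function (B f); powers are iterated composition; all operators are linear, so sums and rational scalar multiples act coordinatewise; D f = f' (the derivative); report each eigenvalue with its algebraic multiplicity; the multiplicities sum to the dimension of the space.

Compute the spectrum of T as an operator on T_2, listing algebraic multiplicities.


image of 1: -2
image of cos x: cos x
image of sin x: sin x
image of cos 2x: 10cos 2x
image of sin 2x: 10sin 2x
the matrix is diagonal; its diagonal is (-2, 1, 1, 10, 10)
for a triangular matrix the eigenvalues are the diagonal entries, with algebraic multiplicity their repetition count

λ = -2 (multiplicity 1), λ = 1 (multiplicity 2), λ = 10 (multiplicity 2)


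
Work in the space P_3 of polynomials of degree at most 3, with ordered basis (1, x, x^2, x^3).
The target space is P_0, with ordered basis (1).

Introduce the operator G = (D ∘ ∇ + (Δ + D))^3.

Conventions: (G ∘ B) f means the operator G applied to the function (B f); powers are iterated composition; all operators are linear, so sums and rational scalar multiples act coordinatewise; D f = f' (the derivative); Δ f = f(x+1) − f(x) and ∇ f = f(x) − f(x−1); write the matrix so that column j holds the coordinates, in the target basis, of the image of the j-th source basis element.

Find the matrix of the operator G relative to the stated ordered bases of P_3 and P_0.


image of 1: 0
image of x: 0
image of x^2: 0
image of x^3: 48
each image's coordinates form column j of the matrix

the matrix is [[0, 0, 0, 48]] (rows listed top to bottom)
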